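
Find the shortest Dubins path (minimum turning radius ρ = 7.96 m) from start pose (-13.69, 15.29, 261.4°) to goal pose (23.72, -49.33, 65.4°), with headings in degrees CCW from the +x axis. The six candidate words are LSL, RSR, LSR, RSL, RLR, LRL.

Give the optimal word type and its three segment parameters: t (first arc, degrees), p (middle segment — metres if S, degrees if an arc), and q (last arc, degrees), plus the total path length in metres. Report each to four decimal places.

LSL: t = 28.9539°, p = 64.1196 m, q = 135.0461°, L = 86.9038 m

Let ψ = atan2(Δy, Δx) = atan2(-64.62, 37.41) = -59.9325° be the start→goal bearing.
Normalize: d = |goal − start| / ρ = 74.667613/7.96 = 9.380353, α = (θ_start − ψ) mod 360° = 321.3325° = 5.608310 rad, β = (θ_goal − ψ) mod 360° = 125.3325° = 2.187464 rad.
Common terms: sin α = -0.624800, cos α = 0.780785, sin β = 0.815810, cos β = -0.578320, cos(α−β) = -0.961262, d² = 87.991031. Work in radians in the unit-radius frame; every candidate has L = ρ·(t + p + q).
LSL: p² = 2 + d² − 2cos(α−β) + 2d(sin α − sin β) = 64.886685; p = √p² = 8.055227; φ = atan2(cos β − cos α, d + sin α − sin β) = -0.169534 rad; t = (φ − α) mod 2π = 0.505342 rad, q = (β − φ) mod 2π = 2.356998 rad → L = 7.96·(0.505342 + 8.055227 + 2.356998) = 7.96·10.917567 = 86.903835 m
RSR: p² = 2 + d² − 2cos(α−β) + 2d(sin β − sin α) = 118.940423; p = √p² = 10.905981; φ = atan2(cos α − cos β, d − sin α + sin β) = 0.124945 rad; t = (α − φ) mod 2π = 5.483365 rad, q = (φ − β) mod 2π = 4.220666 rad → L = 7.96·(5.483365 + 10.905981 + 4.220666) = 7.96·20.610012 = 164.055693 m
LSR: p² = d² − 2 + 2cos(α−β) + 2d(sin α + sin β) = 87.651984; p = √p² = 9.362264; φ = atan2(−cos α − cos β, d + sin α + sin β) − atan2(−2, p) = 0.189310 rad; t = (φ − α) mod 2π = 0.864186 rad, q = (φ − β) mod 2π = 4.285031 rad → L = 7.96·(0.864186 + 9.362264 + 4.285031) = 7.96·14.511481 = 115.511389 m
RSL: p² = d² − 2 + 2cos(α−β) − 2d(sin α + sin β) = 80.485031; p = √p² = 8.971345; φ = atan2(cos α + cos β, d − sin α − sin β) − atan2(2, p) = -0.197316 rad; t = (α − φ) mod 2π = 5.805626 rad, q = (β − φ) mod 2π = 2.384780 rad → L = 7.96·(5.805626 + 8.971345 + 2.384780) = 7.96·17.161751 = 136.607540 m
RLR: c = (6 − d² + 2cos(α−β) + 2d(sin α − sin β))/8 = -13.867553, |c| > 1 → infeasible
LRL: c = (6 − d² + 2cos(α−β) − 2d(sin α − sin β))/8 = -7.110836, |c| > 1 → infeasible
Shortest: LSL with L = 86.903835 m ≈ 86.9038 m
Convert LSL to answer units (arcs ×180/π): t = 0.505342·180/π = 28.9539°, p = ρ·p = 7.96·8.055227 = 64.1196 m, q = 2.356998·180/π = 135.0461°, L = 86.9038 m.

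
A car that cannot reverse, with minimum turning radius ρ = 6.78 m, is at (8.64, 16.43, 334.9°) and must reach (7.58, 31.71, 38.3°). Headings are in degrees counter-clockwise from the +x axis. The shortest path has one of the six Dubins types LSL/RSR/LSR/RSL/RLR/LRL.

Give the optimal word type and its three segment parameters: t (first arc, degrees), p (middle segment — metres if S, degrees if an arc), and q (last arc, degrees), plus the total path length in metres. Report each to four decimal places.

Let ψ = atan2(Δy, Δx) = atan2(15.28, -1.06) = 93.9683° be the start→goal bearing.
Normalize: d = |goal − start| / ρ = 15.316723/6.78 = 2.259104, α = (θ_start − ψ) mod 360° = 240.9317° = 4.205051 rad, β = (θ_goal − ψ) mod 360° = 304.3317° = 5.311589 rad.
Common terms: sin α = -0.874041, cos α = -0.485853, sin β = -0.825787, cos β = 0.563982, cos(α−β) = 0.447759, d² = 5.103549. Work in radians in the unit-radius frame; every candidate has L = ρ·(t + p + q).
LSL: p² = 2 + d² − 2cos(α−β) + 2d(sin α − sin β) = 5.990010; p = √p² = 2.447450; φ = atan2(cos β − cos α, d + sin α − sin β) = 0.443331 rad; t = (φ − α) mod 2π = 2.521465 rad, q = (β − φ) mod 2π = 4.868259 rad → L = 6.78·(2.521465 + 2.447450 + 4.868259) = 6.78·9.837174 = 66.696038 m
RSR: p² = 2 + d² − 2cos(α−β) + 2d(sin β − sin α) = 6.426052; p = √p² = 2.534966; φ = atan2(cos α − cos β, d − sin α + sin β) = -0.427000 rad; t = (α − φ) mod 2π = 4.632050 rad, q = (φ − β) mod 2π = 0.544596 rad → L = 6.78·(4.632050 + 2.534966 + 0.544596) = 6.78·7.711612 = 52.284733 m
LSR: p² = d² − 2 + 2cos(α−β) + 2d(sin α + sin β) = -3.681106 < 0 → infeasible
RSL: p² = d² − 2 + 2cos(α−β) − 2d(sin α + sin β) = 11.679241; p = √p² = 3.417490; φ = atan2(cos α + cos β, d − sin α − sin β) − atan2(2, p) = -0.509752 rad; t = (α − φ) mod 2π = 4.714803 rad, q = (β − φ) mod 2π = 5.821341 rad → L = 6.78·(4.714803 + 3.417490 + 5.821341) = 6.78·13.953634 = 94.605641 m
RLR: c = (6 − d² + 2cos(α−β) + 2d(sin α − sin β))/8 = 0.196743; p = 2π − arccos c = 4.910424 rad; φ = atan2(cos α − cos β, d − sin α + sin β) = -0.427000 rad; t = (α − φ + p/2) mod 2π = 0.804077 rad, q = (α − β − t + p) mod 2π = 2.999809 rad → L = 6.78·(0.804077 + 4.910424 + 2.999809) = 6.78·8.714310 = 59.083021 m
LRL: c = (6 − d² + 2cos(α−β) − 2d(sin α − sin β))/8 = 0.251249; p = 2π − arccos c = 4.966359 rad; φ = atan2(cos β − cos α, d + sin α − sin β) = 0.443331 rad; t = (φ − α + p/2) mod 2π = 5.004645 rad, q = (β − α − t + p) mod 2π = 1.068253 rad → L = 6.78·(5.004645 + 4.966359 + 1.068253) = 6.78·11.039257 = 74.846162 m
Shortest: RSR with L = 52.284733 m ≈ 52.2847 m
Convert RSR to answer units (arcs ×180/π): t = 4.632050·180/π = 265.3969°, p = ρ·p = 6.78·2.534966 = 17.1871 m, q = 0.544596·180/π = 31.2031°, L = 52.2847 m.

RSR: t = 265.3969°, p = 17.1871 m, q = 31.2031°, L = 52.2847 m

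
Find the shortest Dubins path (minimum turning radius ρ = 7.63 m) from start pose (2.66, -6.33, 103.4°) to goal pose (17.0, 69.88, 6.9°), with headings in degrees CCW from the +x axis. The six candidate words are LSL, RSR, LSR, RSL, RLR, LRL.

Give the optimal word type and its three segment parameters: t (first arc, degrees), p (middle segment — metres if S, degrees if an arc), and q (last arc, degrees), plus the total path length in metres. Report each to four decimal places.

RSR: t = 20.0825°, p = 67.3244 m, q = 76.4175°, L = 80.1752 m

Let ψ = atan2(Δy, Δx) = atan2(76.21, 14.34) = 79.3436° be the start→goal bearing.
Normalize: d = |goal − start| / ρ = 77.547403/7.63 = 10.163487, α = (θ_start − ψ) mod 360° = 24.0564° = 0.419864 rad, β = (θ_goal − ψ) mod 360° = 287.5564° = 5.018806 rad.
Common terms: sin α = 0.407636, cos α = 0.913145, sin β = -0.953420, cos β = 0.301645, cos(α−β) = -0.113203, d² = 103.296460. Work in radians in the unit-radius frame; every candidate has L = ρ·(t + p + q).
LSL: p² = 2 + d² − 2cos(α−β) + 2d(sin α − sin β) = 133.189024; p = √p² = 11.540755; φ = atan2(cos β − cos α, d + sin α − sin β) = -0.053011 rad; t = (φ − α) mod 2π = 5.810311 rad, q = (β − φ) mod 2π = 5.071817 rad → L = 7.63·(5.810311 + 11.540755 + 5.071817) = 7.63·22.422883 = 171.086596 m
RSR: p² = 2 + d² − 2cos(α−β) + 2d(sin β − sin α) = 77.856710; p = √p² = 8.823645; φ = atan2(cos α − cos β, d − sin α + sin β) = 0.069358 rad; t = (α − φ) mod 2π = 0.350506 rad, q = (φ − β) mod 2π = 1.333737 rad → L = 7.63·(0.350506 + 8.823645 + 1.333737) = 7.63·10.507888 = 80.175183 m
LSR: p² = d² − 2 + 2cos(α−β) + 2d(sin α + sin β) = 89.975909; p = √p² = 9.485563; φ = atan2(−cos α − cos β, d + sin α + sin β) − atan2(−2, p) = 0.082161 rad; t = (φ − α) mod 2π = 5.945482 rad, q = (φ − β) mod 2π = 1.346540 rad → L = 7.63·(5.945482 + 9.485563 + 1.346540) = 7.63·16.777585 = 128.012975 m
RSL: p² = d² − 2 + 2cos(α−β) − 2d(sin α + sin β) = 112.164198; p = √p² = 10.590760; φ = atan2(cos α + cos β, d − sin α − sin β) − atan2(2, p) = -0.073695 rad; t = (α − φ) mod 2π = 0.493559 rad, q = (β − φ) mod 2π = 5.092502 rad → L = 7.63·(0.493559 + 10.590760 + 5.092502) = 7.63·16.176821 = 123.429140 m
RLR: c = (6 − d² + 2cos(α−β) + 2d(sin α − sin β))/8 = -8.732089, |c| > 1 → infeasible
LRL: c = (6 − d² + 2cos(α−β) − 2d(sin α − sin β))/8 = -15.648628, |c| > 1 → infeasible
Shortest: RSR with L = 80.175183 m ≈ 80.1752 m
Convert RSR to answer units (arcs ×180/π): t = 0.350506·180/π = 20.0825°, p = ρ·p = 7.63·8.823645 = 67.3244 m, q = 1.333737·180/π = 76.4175°, L = 80.1752 m.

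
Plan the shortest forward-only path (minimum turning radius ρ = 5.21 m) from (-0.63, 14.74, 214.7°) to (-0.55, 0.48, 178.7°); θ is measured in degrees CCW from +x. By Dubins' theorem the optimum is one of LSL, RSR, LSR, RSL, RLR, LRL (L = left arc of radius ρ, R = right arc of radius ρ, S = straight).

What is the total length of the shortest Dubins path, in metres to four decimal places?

Let ψ = atan2(Δy, Δx) = atan2(-14.26, 0.08) = -89.6786° be the start→goal bearing.
Normalize: d = |goal − start| / ρ = 14.260224/5.21 = 2.737087, α = (θ_start − ψ) mod 360° = 304.3786° = 5.312408 rad, β = (θ_goal − ψ) mod 360° = 268.3786° = 4.684090 rad.
Common terms: sin α = -0.825325, cos α = 0.564658, sin β = -0.999600, cos β = -0.028296, cos(α−β) = 0.809017, d² = 7.491646. Work in radians in the unit-radius frame; every candidate has L = ρ·(t + p + q).
LSL: p² = 2 + d² − 2cos(α−β) + 2d(sin α − sin β) = 8.827623; p = √p² = 2.971132; φ = atan2(cos β − cos α, d + sin α − sin β) = -0.200921 rad; t = (φ − α) mod 2π = 0.769856 rad, q = (β − φ) mod 2π = 4.885010 rad → L = 5.21·(0.769856 + 2.971132 + 4.885010) = 5.21·8.625998 = 44.941452 m
RSR: p² = 2 + d² − 2cos(α−β) + 2d(sin β − sin α) = 6.919602; p = √p² = 2.630514; φ = atan2(cos α − cos β, d − sin α + sin β) = 0.227368 rad; t = (α − φ) mod 2π = 5.085041 rad, q = (φ − β) mod 2π = 1.826463 rad → L = 5.21·(5.085041 + 2.630514 + 1.826463) = 5.21·9.542017 = 49.713911 m
LSR: p² = d² − 2 + 2cos(α−β) + 2d(sin α + sin β) = -2.880274 < 0 → infeasible
RSL: p² = d² − 2 + 2cos(α−β) − 2d(sin α + sin β) = 17.099635; p = √p² = 4.135170; φ = atan2(cos α + cos β, d − sin α − sin β) − atan2(2, p) = -0.333453 rad; t = (α − φ) mod 2π = 5.645861 rad, q = (β − φ) mod 2π = 5.017543 rad → L = 5.21·(5.645861 + 4.135170 + 5.017543) = 5.21·14.798574 = 77.100571 m
RLR: c = (6 − d² + 2cos(α−β) + 2d(sin α − sin β))/8 = 0.135050; p = 2π − arccos c = 4.847853 rad; φ = atan2(cos α − cos β, d − sin α + sin β) = 0.227368 rad; t = (α − φ + p/2) mod 2π = 1.225782 rad, q = (α − β − t + p) mod 2π = 4.250390 rad → L = 5.21·(1.225782 + 4.847853 + 4.250390) = 5.21·10.324024 = 53.788165 m
LRL: c = (6 − d² + 2cos(α−β) − 2d(sin α − sin β))/8 = -0.103453; p = 2π − arccos c = 4.608751 rad; φ = atan2(cos β − cos α, d + sin α − sin β) = -0.200921 rad; t = (φ − α + p/2) mod 2π = 3.074232 rad, q = (β − α − t + p) mod 2π = 0.906201 rad → L = 5.21·(3.074232 + 4.608751 + 0.906201) = 5.21·8.589183 = 44.749642 m
Shortest: LRL with L = 44.749642 m ≈ 44.7496 m

44.7496 m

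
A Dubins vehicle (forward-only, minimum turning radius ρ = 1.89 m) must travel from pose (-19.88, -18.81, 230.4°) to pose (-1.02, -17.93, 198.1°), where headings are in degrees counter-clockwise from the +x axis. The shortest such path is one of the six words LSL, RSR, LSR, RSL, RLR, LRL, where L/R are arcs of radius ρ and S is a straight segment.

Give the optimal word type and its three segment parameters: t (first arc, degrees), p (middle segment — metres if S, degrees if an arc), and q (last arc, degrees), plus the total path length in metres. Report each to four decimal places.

Let ψ = atan2(Δy, Δx) = atan2(0.88, 18.86) = 2.6715° be the start→goal bearing.
Normalize: d = |goal − start| / ρ = 18.880519/1.89 = 9.989693, α = (θ_start − ψ) mod 360° = 227.7285° = 3.974613 rad, β = (θ_goal − ψ) mod 360° = 195.4285° = 3.410871 rad.
Common terms: sin α = -0.739966, cos α = -0.672644, sin β = -0.266036, cos β = -0.963963, cos(α−β) = 0.845262, d² = 99.793959. Work in radians in the unit-radius frame; every candidate has L = ρ·(t + p + q).
LSL: p² = 2 + d² − 2cos(α−β) + 2d(sin α − sin β) = 90.634606; p = √p² = 9.520221; φ = atan2(cos β − cos α, d + sin α − sin β) = -0.030605 rad; t = (φ − α) mod 2π = 2.277968 rad, q = (β − φ) mod 2π = 3.441476 rad → L = 1.89·(2.277968 + 9.520221 + 3.441476) = 1.89·15.239665 = 28.802967 m
RSR: p² = 2 + d² − 2cos(α−β) + 2d(sin β − sin α) = 109.572264; p = √p² = 10.467677; φ = atan2(cos α − cos β, d − sin α + sin β) = 0.027834 rad; t = (α − φ) mod 2π = 3.946779 rad, q = (φ − β) mod 2π = 2.900148 rad → L = 1.89·(3.946779 + 10.467677 + 2.900148) = 1.89·17.314604 = 32.724601 m
LSR: p² = d² − 2 + 2cos(α−β) + 2d(sin α + sin β) = 79.385170; p = √p² = 8.909836; φ = atan2(−cos α − cos β, d + sin α + sin β) − atan2(−2, p) = 0.401010 rad; t = (φ − α) mod 2π = 2.709583 rad, q = (φ − β) mod 2π = 3.273324 rad → L = 1.89·(2.709583 + 8.909836 + 3.273324) = 1.89·14.892742 = 28.147283 m
RSL: p² = d² − 2 + 2cos(α−β) − 2d(sin α + sin β) = 119.583795; p = √p² = 10.935438; φ = atan2(cos α + cos β, d − sin α − sin β) − atan2(2, p) = -0.328648 rad; t = (α − φ) mod 2π = 4.303261 rad, q = (β − φ) mod 2π = 3.739520 rad → L = 1.89·(4.303261 + 10.935438 + 3.739520) = 1.89·18.978219 = 35.868833 m
RLR: c = (6 − d² + 2cos(α−β) + 2d(sin α − sin β))/8 = -12.696533, |c| > 1 → infeasible
LRL: c = (6 − d² + 2cos(α−β) − 2d(sin α − sin β))/8 = -10.329326, |c| > 1 → infeasible
Shortest: LSR with L = 28.147283 m ≈ 28.1473 m
Convert LSR to answer units (arcs ×180/π): t = 2.709583·180/π = 155.2476°, p = ρ·p = 1.89·8.909836 = 16.8396 m, q = 3.273324·180/π = 187.5476°, L = 28.1473 m.

LSR: t = 155.2476°, p = 16.8396 m, q = 187.5476°, L = 28.1473 m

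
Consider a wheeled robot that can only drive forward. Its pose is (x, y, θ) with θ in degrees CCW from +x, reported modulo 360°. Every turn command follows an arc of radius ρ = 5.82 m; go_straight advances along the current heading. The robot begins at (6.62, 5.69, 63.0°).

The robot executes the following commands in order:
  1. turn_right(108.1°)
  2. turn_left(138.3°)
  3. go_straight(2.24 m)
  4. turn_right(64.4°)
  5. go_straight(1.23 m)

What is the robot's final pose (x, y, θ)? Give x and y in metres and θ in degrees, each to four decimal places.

(29.8216, 19.8431, 28.8000°)

set_pose: (x, y, θ) = (6.6200, 5.6900, 63.0000°), ρ = 5.82
turn_right(108.1°): centre at ρ to the right, rotate −108.1° → (15.9282, 7.1559, -45.1000° ≡ 314.9000°)
turn_left(138.3°): centre at ρ to the left, rotate +138.3° → (25.8617, 11.5890, 453.2000° ≡ 93.2000°)
go_straight(2.24): x += 2.24·cos θ, y += 2.24·sin θ → (25.7366, 13.8255, 93.2000°)
turn_right(64.4°): centre at ρ to the right, rotate −64.4° → (28.7437, 19.2505, 28.8000°)
go_straight(1.23): x += 1.23·cos θ, y += 1.23·sin θ → (29.8216, 19.8431, 28.8000°)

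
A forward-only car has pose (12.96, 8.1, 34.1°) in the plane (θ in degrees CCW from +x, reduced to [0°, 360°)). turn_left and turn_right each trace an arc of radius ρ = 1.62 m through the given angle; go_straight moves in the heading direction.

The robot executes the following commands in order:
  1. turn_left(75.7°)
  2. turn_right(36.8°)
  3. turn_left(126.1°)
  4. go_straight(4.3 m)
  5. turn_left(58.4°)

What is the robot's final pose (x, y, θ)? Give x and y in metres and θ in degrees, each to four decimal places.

set_pose: (x, y, θ) = (12.9600, 8.1000, 34.1000°), ρ = 1.62
turn_left(75.7°): centre at ρ to the left, rotate +75.7° → (13.5760, 9.9902, 109.8000°)
turn_right(36.8°): centre at ρ to the right, rotate −36.8° → (13.5510, 11.0126, 73.0000°)
turn_left(126.1°): centre at ρ to the left, rotate +126.1° → (11.4717, 13.0171, 199.1000°)
go_straight(4.3): x += 4.3·cos θ, y += 4.3·sin θ → (7.4084, 11.6100, 199.1000°)
turn_left(58.4°): centre at ρ to the left, rotate +58.4° → (6.3569, 10.4298, 257.5000°)

(6.3569, 10.4298, 257.5000°)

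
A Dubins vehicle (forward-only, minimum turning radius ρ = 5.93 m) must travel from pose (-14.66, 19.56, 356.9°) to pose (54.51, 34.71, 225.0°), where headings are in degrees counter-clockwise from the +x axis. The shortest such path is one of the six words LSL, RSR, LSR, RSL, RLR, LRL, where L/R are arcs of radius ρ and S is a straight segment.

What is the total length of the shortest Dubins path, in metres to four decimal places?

83.8231 m

Let ψ = atan2(Δy, Δx) = atan2(15.15, 69.17) = 12.3542° be the start→goal bearing.
Normalize: d = |goal − start| / ρ = 70.809684/5.93 = 11.940925, α = (θ_start − ψ) mod 360° = 344.5458° = 6.013459 rad, β = (θ_goal − ψ) mod 360° = 212.6458° = 3.711370 rad.
Common terms: sin α = -0.266467, cos α = 0.963844, sin β = -0.539445, cos β = -0.842021, cos(α−β) = -0.667833, d² = 142.585686. Work in radians in the unit-radius frame; every candidate has L = ρ·(t + p + q).
LSL: p² = 2 + d² − 2cos(α−β) + 2d(sin α − sin β) = 152.440558; p = √p² = 12.346682; φ = atan2(cos β − cos α, d + sin α − sin β) = -0.146790 rad; t = (φ − α) mod 2π = 0.122936 rad, q = (β − φ) mod 2π = 3.858160 rad → L = 5.93·(0.122936 + 12.346682 + 3.858160) = 5.93·16.327778 = 96.823724 m
RSR: p² = 2 + d² − 2cos(α−β) + 2d(sin β − sin α) = 139.402145; p = √p² = 11.806869; φ = atan2(cos α − cos β, d − sin α + sin β) = 0.153553 rad; t = (α − φ) mod 2π = 5.859906 rad, q = (φ − β) mod 2π = 2.725368 rad → L = 5.93·(5.859906 + 11.806869 + 2.725368) = 5.93·20.392143 = 120.925409 m
LSR: p² = d² − 2 + 2cos(α−β) + 2d(sin α + sin β) = 120.003353; p = √p² = 10.954604; φ = atan2(−cos α − cos β, d + sin α + sin β) − atan2(−2, p) = 0.169643 rad; t = (φ − α) mod 2π = 0.439369 rad, q = (φ − β) mod 2π = 2.741458 rad → L = 5.93·(0.439369 + 10.954604 + 2.741458) = 5.93·14.135431 = 83.823103 m
RSL: p² = d² − 2 + 2cos(α−β) − 2d(sin α + sin β) = 158.496689; p = √p² = 12.589547; φ = atan2(cos α + cos β, d − sin α − sin β) − atan2(2, p) = -0.147989 rad; t = (α − φ) mod 2π = 6.161448 rad, q = (β − φ) mod 2π = 3.859359 rad → L = 5.93·(6.161448 + 12.589547 + 3.859359) = 5.93·22.610354 = 134.079397 m
RLR: c = (6 − d² + 2cos(α−β) + 2d(sin α − sin β))/8 = -16.425268, |c| > 1 → infeasible
LRL: c = (6 − d² + 2cos(α−β) − 2d(sin α − sin β))/8 = -18.055070, |c| > 1 → infeasible
Shortest: LSR with L = 83.823103 m ≈ 83.8231 m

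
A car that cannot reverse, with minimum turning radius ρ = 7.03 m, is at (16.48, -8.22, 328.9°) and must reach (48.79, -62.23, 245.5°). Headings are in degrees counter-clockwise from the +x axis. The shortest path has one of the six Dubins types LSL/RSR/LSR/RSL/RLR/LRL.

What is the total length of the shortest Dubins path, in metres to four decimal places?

64.1275 m

Let ψ = atan2(Δy, Δx) = atan2(-54.01, 32.31) = -59.1112° be the start→goal bearing.
Normalize: d = |goal − start| / ρ = 62.936605/7.03 = 8.952575, α = (θ_start − ψ) mod 360° = 28.0112° = 0.488887 rad, β = (θ_goal − ψ) mod 360° = 304.6112° = 5.316468 rad.
Common terms: sin α = 0.469644, cos α = 0.882856, sin β = -0.823026, cos β = 0.568004, cos(α−β) = 0.114937, d² = 80.148605. Work in radians in the unit-radius frame; every candidate has L = ρ·(t + p + q).
LSL: p² = 2 + d² − 2cos(α−β) + 2d(sin α − sin β) = 105.064172; p = √p² = 10.250082; φ = atan2(cos β − cos α, d + sin α − sin β) = -0.030722 rad; t = (φ − α) mod 2π = 5.763576 rad, q = (β − φ) mod 2π = 5.347190 rad → L = 7.03·(5.763576 + 10.250082 + 5.347190) = 7.03·21.360848 = 150.166758 m
RSR: p² = 2 + d² − 2cos(α−β) + 2d(sin β − sin α) = 58.773290; p = √p² = 7.666374; φ = atan2(cos α − cos β, d − sin α + sin β) = 0.041081 rad; t = (α − φ) mod 2π = 0.447807 rad, q = (φ − β) mod 2π = 1.007798 rad → L = 7.03·(0.447807 + 7.666374 + 1.007798) = 7.03·9.121979 = 64.127509 m
LSR: p² = d² − 2 + 2cos(α−β) + 2d(sin α + sin β) = 72.051129; p = √p² = 8.488294; φ = atan2(−cos α − cos β, d + sin α + sin β) − atan2(−2, p) = 0.064252 rad; t = (φ − α) mod 2π = 5.858550 rad, q = (φ − β) mod 2π = 1.030969 rad → L = 7.03·(5.858550 + 8.488294 + 1.030969) = 7.03·15.377812 = 108.106020 m
RSL: p² = d² − 2 + 2cos(α−β) − 2d(sin α + sin β) = 84.705830; p = √p² = 9.203577; φ = atan2(cos α + cos β, d − sin α − sin β) − atan2(2, p) = -0.059318 rad; t = (α − φ) mod 2π = 0.548206 rad, q = (β − φ) mod 2π = 5.375787 rad → L = 7.03·(0.548206 + 9.203577 + 5.375787) = 7.03·15.127569 = 106.346813 m
RLR: c = (6 − d² + 2cos(α−β) + 2d(sin α − sin β))/8 = -6.346661, |c| > 1 → infeasible
LRL: c = (6 − d² + 2cos(α−β) − 2d(sin α − sin β))/8 = -12.133021, |c| > 1 → infeasible
Shortest: RSR with L = 64.127509 m ≈ 64.1275 m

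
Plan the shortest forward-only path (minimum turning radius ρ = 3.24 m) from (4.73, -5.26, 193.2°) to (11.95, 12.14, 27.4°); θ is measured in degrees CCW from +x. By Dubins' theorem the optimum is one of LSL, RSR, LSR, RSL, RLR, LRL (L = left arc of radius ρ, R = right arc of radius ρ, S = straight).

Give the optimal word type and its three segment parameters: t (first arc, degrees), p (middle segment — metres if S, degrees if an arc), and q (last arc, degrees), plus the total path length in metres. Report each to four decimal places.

Let ψ = atan2(Δy, Δx) = atan2(17.40, 7.22) = 67.4644° be the start→goal bearing.
Normalize: d = |goal − start| / ρ = 18.838482/3.24 = 5.814346, α = (θ_start − ψ) mod 360° = 125.7356° = 2.194501 rad, β = (θ_goal − ψ) mod 360° = 319.9356° = 5.583930 rad.
Common terms: sin α = 0.811720, cos α = -0.584046, sin β = -0.643648, cos β = 0.765322, cos(α−β) = -0.969445, d² = 33.806622. Work in radians in the unit-radius frame; every candidate has L = ρ·(t + p + q).
LSL: p² = 2 + d² − 2cos(α−β) + 2d(sin α − sin β) = 54.669541; p = √p² = 7.393885; φ = atan2(cos β − cos α, d + sin α − sin β) = 0.183526 rad; t = (φ − α) mod 2π = 4.272211 rad, q = (β − φ) mod 2π = 5.400404 rad → L = 3.24·(4.272211 + 7.393885 + 5.400404) = 3.24·17.066500 = 55.295460 m
RSR: p² = 2 + d² − 2cos(α−β) + 2d(sin β − sin α) = 20.821485; p = √p² = 4.563057; φ = atan2(cos α − cos β, d − sin α + sin β) = -0.300205 rad; t = (α − φ) mod 2π = 2.494706 rad, q = (φ − β) mod 2π = 0.399050 rad → L = 3.24·(2.494706 + 4.563057 + 0.399050) = 3.24·7.456812 = 24.160072 m
LSR: p² = d² − 2 + 2cos(α−β) + 2d(sin α + sin β) = 31.822197; p = √p² = 5.641117; φ = atan2(−cos α − cos β, d + sin α + sin β) − atan2(−2, p) = 0.310421 rad; t = (φ − α) mod 2π = 4.399106 rad, q = (φ − β) mod 2π = 1.009676 rad → L = 3.24·(4.399106 + 5.641117 + 1.009676) = 3.24·11.049899 = 35.801671 m
RSL: p² = d² − 2 + 2cos(α−β) − 2d(sin α + sin β) = 27.913266; p = √p² = 5.283301; φ = atan2(cos α + cos β, d − sin α − sin β) − atan2(2, p) = -0.329786 rad; t = (α − φ) mod 2π = 2.524287 rad, q = (β − φ) mod 2π = 5.913716 rad → L = 3.24·(2.524287 + 5.283301 + 5.913716) = 3.24·13.721304 = 44.457025 m
RLR: c = (6 − d² + 2cos(α−β) + 2d(sin α − sin β))/8 = -1.602686, |c| > 1 → infeasible
LRL: c = (6 − d² + 2cos(α−β) − 2d(sin α − sin β))/8 = -5.833693, |c| > 1 → infeasible
Shortest: RSR with L = 24.160072 m ≈ 24.1601 m
Convert RSR to answer units (arcs ×180/π): t = 2.494706·180/π = 142.9361°, p = ρ·p = 3.24·4.563057 = 14.7843 m, q = 0.399050·180/π = 22.8639°, L = 24.1601 m.

RSR: t = 142.9361°, p = 14.7843 m, q = 22.8639°, L = 24.1601 m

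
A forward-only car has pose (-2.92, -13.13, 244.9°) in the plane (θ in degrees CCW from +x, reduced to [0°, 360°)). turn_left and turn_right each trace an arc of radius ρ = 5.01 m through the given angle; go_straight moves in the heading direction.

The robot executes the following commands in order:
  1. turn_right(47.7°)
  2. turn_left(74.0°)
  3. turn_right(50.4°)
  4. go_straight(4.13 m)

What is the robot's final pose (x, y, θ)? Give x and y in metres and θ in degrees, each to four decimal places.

set_pose: (x, y, θ) = (-2.9200, -13.1300, 244.9000°), ρ = 5.01
turn_right(47.7°): centre at ρ to the right, rotate −47.7° → (-5.9754, -15.7907, 197.2000°)
turn_left(74.0°): centre at ρ to the left, rotate +74.0° → (-9.5028, -20.6816, 271.2000°)
turn_right(50.4°): centre at ρ to the right, rotate −50.4° → (-11.2381, -24.5790, 220.8000°)
go_straight(4.13): x += 4.13·cos θ, y += 4.13·sin θ → (-14.3645, -27.2777, 220.8000°)

(-14.3645, -27.2777, 220.8000°)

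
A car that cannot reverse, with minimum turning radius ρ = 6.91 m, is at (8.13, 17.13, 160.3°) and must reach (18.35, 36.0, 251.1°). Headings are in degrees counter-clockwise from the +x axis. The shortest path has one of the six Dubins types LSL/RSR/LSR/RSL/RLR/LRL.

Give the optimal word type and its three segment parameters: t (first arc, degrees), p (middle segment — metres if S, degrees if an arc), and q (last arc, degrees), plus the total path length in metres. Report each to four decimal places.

RSR: t = 75.5944°, p = 14.6653 m, q = 193.6056°, L = 47.1314 m

Let ψ = atan2(Δy, Δx) = atan2(18.87, 10.22) = 61.5600° be the start→goal bearing.
Normalize: d = |goal − start| / ρ = 21.459853/6.91 = 3.105623, α = (θ_start − ψ) mod 360° = 98.7400° = 1.723338 rad, β = (θ_goal − ψ) mod 360° = 189.5400° = 3.308097 rad.
Common terms: sin α = 0.988388, cos α = -0.151951, sin β = -0.165736, cos β = -0.986170, cos(α−β) = -0.013962, d² = 9.644893. Work in radians in the unit-radius frame; every candidate has L = ρ·(t + p + q).
LSL: p² = 2 + d² − 2cos(α−β) + 2d(sin α − sin β) = 18.841365; p = √p² = 4.340664; φ = atan2(cos β − cos α, d + sin α − sin β) = -0.193390 rad; t = (φ − α) mod 2π = 4.366457 rad, q = (β − φ) mod 2π = 3.501487 rad → L = 6.91·(4.366457 + 4.340664 + 3.501487) = 6.91·12.208608 = 84.361484 m
RSR: p² = 2 + d² − 2cos(α−β) + 2d(sin β − sin α) = 4.504269; p = √p² = 2.122326; φ = atan2(cos α − cos β, d − sin α + sin β) = 0.403966 rad; t = (α − φ) mod 2π = 1.319372 rad, q = (φ − β) mod 2π = 3.379055 rad → L = 6.91·(1.319372 + 2.122326 + 3.379055) = 6.91·6.820753 = 47.131401 m
LSR: p² = d² − 2 + 2cos(α−β) + 2d(sin α + sin β) = 12.726662; p = √p² = 3.567445; φ = atan2(−cos α − cos β, d + sin α + sin β) − atan2(−2, p) = 0.792968 rad; t = (φ − α) mod 2π = 5.352816 rad, q = (φ − β) mod 2π = 3.768057 rad → L = 6.91·(5.352816 + 3.567445 + 3.768057) = 6.91·12.688317 = 87.676271 m
RSL: p² = d² − 2 + 2cos(α−β) − 2d(sin α + sin β) = 2.507275; p = √p² = 1.583438; φ = atan2(cos α + cos β, d − sin α − sin β) − atan2(2, p) = -1.363593 rad; t = (α − φ) mod 2π = 3.086931 rad, q = (β − φ) mod 2π = 4.671690 rad → L = 6.91·(3.086931 + 1.583438 + 4.671690) = 6.91·9.342059 = 64.553629 m
RLR: c = (6 − d² + 2cos(α−β) + 2d(sin α − sin β))/8 = 0.436966; p = 2π − arccos c = 5.164612 rad; φ = atan2(cos α − cos β, d − sin α + sin β) = 0.403966 rad; t = (α − φ + p/2) mod 2π = 3.901678 rad, q = (α − β − t + p) mod 2π = 5.961361 rad → L = 6.91·(3.901678 + 5.164612 + 5.961361) = 6.91·15.027651 = 103.841067 m
LRL: c = (6 − d² + 2cos(α−β) − 2d(sin α − sin β))/8 = -1.355171, |c| > 1 → infeasible
Shortest: RSR with L = 47.131401 m ≈ 47.1314 m
Convert RSR to answer units (arcs ×180/π): t = 1.319372·180/π = 75.5944°, p = ρ·p = 6.91·2.122326 = 14.6653 m, q = 3.379055·180/π = 193.6056°, L = 47.1314 m.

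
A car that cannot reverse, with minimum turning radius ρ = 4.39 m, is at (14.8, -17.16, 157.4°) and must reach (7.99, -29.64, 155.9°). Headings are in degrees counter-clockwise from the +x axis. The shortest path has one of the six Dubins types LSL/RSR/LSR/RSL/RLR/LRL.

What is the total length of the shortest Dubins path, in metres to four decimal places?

38.4644 m

Let ψ = atan2(Δy, Δx) = atan2(-12.48, -6.81) = -118.6201° be the start→goal bearing.
Normalize: d = |goal − start| / ρ = 14.217120/4.39 = 3.238524, α = (θ_start − ψ) mod 360° = 276.0201° = 4.817460 rad, β = (θ_goal − ψ) mod 360° = 274.5201° = 4.791280 rad.
Common terms: sin α = -0.994485, cos α = 0.104877, sin β = -0.996890, cos β = 0.078809, cos(α−β) = 0.999657, d² = 10.488037. Work in radians in the unit-radius frame; every candidate has L = ρ·(t + p + q).
LSL: p² = 2 + d² − 2cos(α−β) + 2d(sin α − sin β) = 10.504297; p = √p² = 3.241033; φ = atan2(cos β − cos α, d + sin α − sin β) = -0.008043 rad; t = (φ − α) mod 2π = 1.457682 rad, q = (β − φ) mod 2π = 4.799323 rad → L = 4.39·(1.457682 + 3.241033 + 4.799323) = 4.39·9.498039 = 41.696390 m
RSR: p² = 2 + d² − 2cos(α−β) + 2d(sin β − sin α) = 10.473148; p = √p² = 3.236224; φ = atan2(cos α − cos β, d − sin α + sin β) = 0.008055 rad; t = (α − φ) mod 2π = 4.809404 rad, q = (φ − β) mod 2π = 1.499961 rad → L = 4.39·(4.809404 + 3.236224 + 1.499961) = 4.39·9.545590 = 41.905138 m
LSR: p² = d² − 2 + 2cos(α−β) + 2d(sin α + sin β) = -2.410879 < 0 → infeasible
RSL: p² = d² − 2 + 2cos(α−β) − 2d(sin α + sin β) = 23.385582; p = √p² = 4.835864; φ = atan2(cos α + cos β, d − sin α − sin β) − atan2(2, p) = -0.357047 rad; t = (α − φ) mod 2π = 5.174507 rad, q = (β − φ) mod 2π = 5.148327 rad → L = 4.39·(5.174507 + 4.835864 + 5.148327) = 4.39·15.158698 = 66.546685 m
RLR: c = (6 − d² + 2cos(α−β) + 2d(sin α − sin β))/8 = -0.309143; p = 2π − arccos c = 4.398097 rad; φ = atan2(cos α − cos β, d − sin α + sin β) = 0.008055 rad; t = (α − φ + p/2) mod 2π = 0.725267 rad, q = (α − β − t + p) mod 2π = 3.699009 rad → L = 4.39·(0.725267 + 4.398097 + 3.699009) = 4.39·8.822373 = 38.730219 m
LRL: c = (6 − d² + 2cos(α−β) − 2d(sin α − sin β))/8 = -0.313037; p = 2π − arccos c = 4.394000 rad; φ = atan2(cos β − cos α, d + sin α − sin β) = -0.008043 rad; t = (φ − α + p/2) mod 2π = 3.654682 rad, q = (β − α − t + p) mod 2π = 0.713138 rad → L = 4.39·(3.654682 + 4.394000 + 0.713138) = 4.39·8.761820 = 38.464388 m
Shortest: LRL with L = 38.464388 m ≈ 38.4644 m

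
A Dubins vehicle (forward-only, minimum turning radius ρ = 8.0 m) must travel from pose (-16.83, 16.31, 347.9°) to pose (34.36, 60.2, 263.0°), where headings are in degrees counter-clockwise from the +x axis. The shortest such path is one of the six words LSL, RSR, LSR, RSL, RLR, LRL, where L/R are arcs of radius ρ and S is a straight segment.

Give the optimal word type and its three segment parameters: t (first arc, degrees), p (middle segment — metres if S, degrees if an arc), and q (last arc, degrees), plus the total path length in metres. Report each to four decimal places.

LSR: t = 70.5014°, p = 53.3334 m, q = 155.4014°, L = 84.8753 m

Let ψ = atan2(Δy, Δx) = atan2(43.89, 51.19) = 40.6096° be the start→goal bearing.
Normalize: d = |goal − start| / ρ = 67.429580/8.0 = 8.428697, α = (θ_start − ψ) mod 360° = 307.2904° = 5.363229 rad, β = (θ_goal − ψ) mod 360° = 222.3904° = 3.881445 rad.
Common terms: sin α = -0.795575, cos α = 0.605855, sin β = -0.674179, cos β = -0.738568, cos(α−β) = 0.088894, d² = 71.042941. Work in radians in the unit-radius frame; every candidate has L = ρ·(t + p + q).
LSL: p² = 2 + d² − 2cos(α−β) + 2d(sin α − sin β) = 70.818730; p = √p² = 8.415386; φ = atan2(cos β − cos α, d + sin α − sin β) = -0.160445 rad; t = (φ − α) mod 2π = 0.759511 rad, q = (β − φ) mod 2π = 4.041890 rad → L = 8.0·(0.759511 + 8.415386 + 4.041890) = 8.0·13.216787 = 105.734298 m
RSR: p² = 2 + d² − 2cos(α−β) + 2d(sin β − sin α) = 74.911574; p = √p² = 8.655147; φ = atan2(cos α − cos β, d − sin α + sin β) = 0.155964 rad; t = (α − φ) mod 2π = 5.207266 rad, q = (φ − β) mod 2π = 2.557704 rad → L = 8.0·(5.207266 + 8.655147 + 2.557704) = 8.0·16.420117 = 131.360937 m
LSR: p² = d² − 2 + 2cos(α−β) + 2d(sin α + sin β) = 44.444511; p = √p² = 6.666672; φ = atan2(−cos α − cos β, d + sin α + sin β) − atan2(−2, p) = 0.310525 rad; t = (φ − α) mod 2π = 1.230481 rad, q = (φ − β) mod 2π = 2.712266 rad → L = 8.0·(1.230481 + 6.666672 + 2.712266) = 8.0·10.609418 = 84.875346 m
RSL: p² = d² − 2 + 2cos(α−β) − 2d(sin α + sin β) = 93.996947; p = √p² = 9.695202; φ = atan2(cos α + cos β, d − sin α − sin β) − atan2(2, p) = -0.216841 rad; t = (α − φ) mod 2π = 5.580070 rad, q = (β − φ) mod 2π = 4.098285 rad → L = 8.0·(5.580070 + 9.695202 + 4.098285) = 8.0·19.373558 = 154.988462 m
RLR: c = (6 − d² + 2cos(α−β) + 2d(sin α − sin β))/8 = -8.363947, |c| > 1 → infeasible
LRL: c = (6 − d² + 2cos(α−β) − 2d(sin α − sin β))/8 = -7.852341, |c| > 1 → infeasible
Shortest: LSR with L = 84.875346 m ≈ 84.8753 m
Convert LSR to answer units (arcs ×180/π): t = 1.230481·180/π = 70.5014°, p = ρ·p = 8.0·6.666672 = 53.3334 m, q = 2.712266·180/π = 155.4014°, L = 84.8753 m.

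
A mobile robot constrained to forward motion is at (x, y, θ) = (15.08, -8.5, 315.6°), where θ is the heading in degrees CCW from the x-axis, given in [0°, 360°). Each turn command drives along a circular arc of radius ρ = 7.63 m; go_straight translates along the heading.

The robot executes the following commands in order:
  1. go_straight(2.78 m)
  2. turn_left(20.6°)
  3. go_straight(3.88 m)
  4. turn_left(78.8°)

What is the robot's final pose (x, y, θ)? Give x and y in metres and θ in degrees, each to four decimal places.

(32.2048, -10.9358, 55.0000°)

set_pose: (x, y, θ) = (15.0800, -8.5000, 315.6000°), ρ = 7.63
go_straight(2.78): x += 2.78·cos θ, y += 2.78·sin θ → (17.0662, -10.4451, 315.6000°)
turn_left(20.6°): centre at ρ to the left, rotate +20.6° → (19.3256, -11.9748, 336.2000°)
go_straight(3.88): x += 3.88·cos θ, y += 3.88·sin θ → (22.8757, -13.5405, 336.2000°)
turn_left(78.8°): centre at ρ to the left, rotate +78.8° → (32.2048, -10.9358, 415.0000° ≡ 55.0000°)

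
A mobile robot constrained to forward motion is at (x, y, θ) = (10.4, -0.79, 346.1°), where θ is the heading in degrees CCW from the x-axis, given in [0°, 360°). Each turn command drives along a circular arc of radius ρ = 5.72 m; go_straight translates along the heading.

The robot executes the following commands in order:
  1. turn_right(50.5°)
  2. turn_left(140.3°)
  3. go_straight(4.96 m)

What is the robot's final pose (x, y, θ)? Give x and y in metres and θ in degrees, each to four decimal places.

set_pose: (x, y, θ) = (10.4000, -0.7900, 346.1000°), ρ = 5.72
turn_right(50.5°): centre at ρ to the right, rotate −50.5° → (14.1844, -3.8710, 295.6000°)
turn_left(140.3°): centre at ρ to the left, rotate +140.3° → (24.8905, -2.7929, 435.9000° ≡ 75.9000°)
go_straight(4.96): x += 4.96·cos θ, y += 4.96·sin θ → (26.0989, 2.0177, 75.9000°)

(26.0989, 2.0177, 75.9000°)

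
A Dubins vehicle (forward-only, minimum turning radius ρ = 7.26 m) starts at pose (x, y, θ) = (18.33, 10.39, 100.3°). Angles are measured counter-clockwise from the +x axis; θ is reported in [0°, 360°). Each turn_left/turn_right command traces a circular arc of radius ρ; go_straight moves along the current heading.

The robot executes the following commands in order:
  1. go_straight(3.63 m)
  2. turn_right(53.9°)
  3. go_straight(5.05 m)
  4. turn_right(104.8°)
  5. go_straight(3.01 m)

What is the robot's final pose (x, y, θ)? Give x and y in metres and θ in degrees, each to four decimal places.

(36.0673, 20.1571, 301.6000°)

set_pose: (x, y, θ) = (18.3300, 10.3900, 100.3000°), ρ = 7.26
go_straight(3.63): x += 3.63·cos θ, y += 3.63·sin θ → (17.6809, 13.9615, 100.3000°)
turn_right(53.9°): centre at ρ to the right, rotate −53.9° → (19.5665, 20.2662, 46.4000°)
go_straight(5.05): x += 5.05·cos θ, y += 5.05·sin θ → (23.0490, 23.9233, 46.4000°)
turn_right(104.8°): centre at ρ to the right, rotate −104.8° → (34.4901, 22.7208, -58.4000° ≡ 301.6000°)
go_straight(3.01): x += 3.01·cos θ, y += 3.01·sin θ → (36.0673, 20.1571, 301.6000°)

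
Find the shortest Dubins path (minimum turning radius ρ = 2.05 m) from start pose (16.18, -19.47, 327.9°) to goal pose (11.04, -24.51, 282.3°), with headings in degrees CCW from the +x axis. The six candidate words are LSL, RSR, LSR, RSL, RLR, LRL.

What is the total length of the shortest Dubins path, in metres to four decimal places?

Let ψ = atan2(Δy, Δx) = atan2(-5.04, -5.14) = -135.5628° be the start→goal bearing.
Normalize: d = |goal − start| / ρ = 7.198694/2.05 = 3.511558, α = (θ_start − ψ) mod 360° = 103.4628° = 1.805767 rad, β = (θ_goal − ψ) mod 360° = 57.8628° = 1.009897 rad.
Common terms: sin α = 0.972521, cos α = -0.232814, sin β = 0.846777, cos β = 0.531948, cos(α−β) = 0.699663, d² = 12.331041. Work in radians in the unit-radius frame; every candidate has L = ρ·(t + p + q).
LSL: p² = 2 + d² − 2cos(α−β) + 2d(sin α − sin β) = 13.814832; p = √p² = 3.716831; φ = atan2(cos β − cos α, d + sin α − sin β) = 0.207237 rad; t = (φ − α) mod 2π = 4.684655 rad, q = (β − φ) mod 2π = 0.802660 rad → L = 2.05·(4.684655 + 3.716831 + 0.802660) = 2.05·9.204146 = 18.868500 m
RSR: p² = 2 + d² − 2cos(α−β) + 2d(sin β − sin α) = 12.048597; p = √p² = 3.471109; φ = atan2(cos α − cos β, d − sin α + sin β) = -0.222145 rad; t = (α − φ) mod 2π = 2.027911 rad, q = (φ − β) mod 2π = 5.051144 rad → L = 2.05·(2.027911 + 3.471109 + 5.051144) = 2.05·10.550164 = 21.627837 m
LSR: p² = d² − 2 + 2cos(α−β) + 2d(sin α + sin β) = 24.507510; p = √p² = 4.950506; φ = atan2(−cos α − cos β, d + sin α + sin β) − atan2(−2, p) = 0.327894 rad; t = (φ − α) mod 2π = 4.805313 rad, q = (φ − β) mod 2π = 5.601183 rad → L = 2.05·(4.805313 + 4.950506 + 5.601183) = 2.05·15.357002 = 31.481854 m
RSL: p² = d² − 2 + 2cos(α−β) − 2d(sin α + sin β) = -1.046774 < 0 → infeasible
RLR: c = (6 − d² + 2cos(α−β) + 2d(sin α − sin β))/8 = -0.506075; p = 2π − arccos c = 4.181762 rad; φ = atan2(cos α − cos β, d − sin α + sin β) = -0.222145 rad; t = (α − φ + p/2) mod 2π = 4.118792 rad, q = (α − β − t + p) mod 2π = 0.858839 rad → L = 2.05·(4.118792 + 4.181762 + 0.858839) = 2.05·9.159393 = 18.776756 m
LRL: c = (6 − d² + 2cos(α−β) − 2d(sin α − sin β))/8 = -0.726854; p = 2π − arccos c = 3.898659 rad; φ = atan2(cos β − cos α, d + sin α − sin β) = 0.207237 rad; t = (φ − α + p/2) mod 2π = 0.350800 rad, q = (β − α − t + p) mod 2π = 2.751989 rad → L = 2.05·(0.350800 + 3.898659 + 2.751989) = 2.05·7.001448 = 14.352968 m
Shortest: LRL with L = 14.352968 m ≈ 14.3530 m

14.3530 m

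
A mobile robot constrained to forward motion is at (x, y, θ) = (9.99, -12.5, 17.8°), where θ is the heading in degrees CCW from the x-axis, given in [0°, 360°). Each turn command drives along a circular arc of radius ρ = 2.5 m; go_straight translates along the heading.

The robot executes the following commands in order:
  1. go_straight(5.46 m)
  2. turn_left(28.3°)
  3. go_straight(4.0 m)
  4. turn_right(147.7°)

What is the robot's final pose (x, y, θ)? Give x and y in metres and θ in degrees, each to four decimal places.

(23.2497, -9.5381, 258.4000°)

set_pose: (x, y, θ) = (9.9900, -12.5000, 17.8000°), ρ = 2.5
go_straight(5.46): x += 5.46·cos θ, y += 5.46·sin θ → (15.1886, -10.8309, 17.8000°)
turn_left(28.3°): centre at ρ to the left, rotate +28.3° → (16.2258, -10.1841, 46.1000°)
go_straight(4.0): x += 4.0·cos θ, y += 4.0·sin θ → (18.9994, -7.3019, 46.1000°)
turn_right(147.7°): centre at ρ to the right, rotate −147.7° → (23.2497, -9.5381, -101.6000° ≡ 258.4000°)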